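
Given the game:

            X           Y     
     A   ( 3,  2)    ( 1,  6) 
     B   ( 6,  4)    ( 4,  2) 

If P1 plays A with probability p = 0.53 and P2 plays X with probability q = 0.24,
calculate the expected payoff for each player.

E[P1] = 2.89, E[P2] = 3.8368

Work:
E[P1] = p·q·π₁(A,X) + p·(1-q)·π₁(A,Y) + (1-p)·q·π₁(B,X) + (1-p)·(1-q)·π₁(B,Y)
= 0.53·0.24·3 + 0.53·0.76·1 + 0.47·0.24·6 + 0.47·0.76·4
= 2.89

E[P2] = 3.8368 (similar calculation)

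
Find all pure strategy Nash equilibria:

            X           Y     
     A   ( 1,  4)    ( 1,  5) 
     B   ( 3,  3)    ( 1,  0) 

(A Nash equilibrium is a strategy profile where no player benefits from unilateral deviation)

Nash equilibrium: (A, Y), (B, X)

Work:
Best responses:
  P1 vs X: payoffs [1, 3] → best response B (payoff 3)
  P1 vs Y: payoffs [1, 1] → best response A/B (payoff 1)
  P2 vs A: payoffs [4, 5] → best response Y (payoff 5)
  P2 vs B: payoffs [3, 0] → best response X (payoff 3)
Mutual best responses: (A,Y), (B,X) → Nash equilibria.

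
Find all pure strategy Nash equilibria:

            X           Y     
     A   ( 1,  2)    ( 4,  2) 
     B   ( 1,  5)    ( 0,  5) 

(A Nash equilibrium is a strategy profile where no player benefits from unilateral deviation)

Nash equilibrium: (A, X), (A, Y), (B, X)

Work:
Best responses:
  P1 vs X: payoffs [1, 1] → best response A/B (payoff 1)
  P1 vs Y: payoffs [4, 0] → best response A (payoff 4)
  P2 vs A: payoffs [2, 2] → best response X/Y (payoff 2)
  P2 vs B: payoffs [5, 5] → best response X/Y (payoff 5)
Mutual best responses: (A,X), (A,Y), (B,X) → Nash equilibria.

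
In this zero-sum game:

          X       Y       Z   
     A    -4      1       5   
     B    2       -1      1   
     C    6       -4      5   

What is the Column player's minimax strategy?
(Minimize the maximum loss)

Column should play Y, value = 1

Work:
Column player minimizes Row's maximum payoff:
Column X: max payoff to Row = 6
Column Y: max payoff to Row = 1
Column Z: max payoff to Row = 5
Minimum is 1, achieved by column Y.
Minimax strategy: Y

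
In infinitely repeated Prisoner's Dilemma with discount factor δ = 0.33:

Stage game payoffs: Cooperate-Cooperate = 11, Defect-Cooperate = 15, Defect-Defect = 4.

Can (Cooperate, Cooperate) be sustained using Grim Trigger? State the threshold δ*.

δ* = 0.3636; since δ = 0.33 < 0.3636, cooperation cannot be sustained

Work:
For Grim Trigger:
Cooperate forever: 11/(1-δ)
Defect then punished: 15 + 4·δ/(1-δ)
Need: 11/(1-δ) ≥ 15 + 4·δ/(1-δ)
Solving: δ ≥ (T-R)/(T-P) = (15-11)/(15-4) = 0.3636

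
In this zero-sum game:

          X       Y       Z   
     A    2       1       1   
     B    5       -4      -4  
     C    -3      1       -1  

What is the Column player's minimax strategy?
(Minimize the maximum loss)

Column should play Y or Z (all achieve the minimum), value = 1

Work:
Column player minimizes Row's maximum payoff:
Column X: max payoff to Row = 5
Column Y: max payoff to Row = 1
Column Z: max payoff to Row = 1
Minimum is 1, achieved by columns Y, Z (tied).
Each of Y or Z is a minimax strategy.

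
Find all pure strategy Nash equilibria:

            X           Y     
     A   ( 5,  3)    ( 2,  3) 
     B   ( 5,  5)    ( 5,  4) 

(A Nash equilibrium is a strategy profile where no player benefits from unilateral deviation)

Nash equilibrium: (A, X), (B, X)

Work:
Best responses:
  P1 vs X: payoffs [5, 5] → best response A/B (payoff 5)
  P1 vs Y: payoffs [2, 5] → best response B (payoff 5)
  P2 vs A: payoffs [3, 3] → best response X/Y (payoff 3)
  P2 vs B: payoffs [5, 4] → best response X (payoff 5)
Mutual best responses: (A,X), (B,X) → Nash equilibria.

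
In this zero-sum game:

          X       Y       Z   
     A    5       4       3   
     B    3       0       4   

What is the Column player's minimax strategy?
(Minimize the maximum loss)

Column should play Y or Z (all achieve the minimum), value = 4

Work:
Column player minimizes Row's maximum payoff:
Column X: max payoff to Row = 5
Column Y: max payoff to Row = 4
Column Z: max payoff to Row = 4
Minimum is 4, achieved by columns Y, Z (tied).
Each of Y or Z is a minimax strategy.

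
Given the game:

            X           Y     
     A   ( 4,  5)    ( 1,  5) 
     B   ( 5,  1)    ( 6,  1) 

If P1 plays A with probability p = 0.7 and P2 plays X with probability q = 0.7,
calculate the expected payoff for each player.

E[P1] = 3.76, E[P2] = 3.8

Work:
E[P1] = p·q·π₁(A,X) + p·(1-q)·π₁(A,Y) + (1-p)·q·π₁(B,X) + (1-p)·(1-q)·π₁(B,Y)
= 0.7·0.7·4 + 0.7·0.3·1 + 0.3·0.7·5 + 0.3·0.3·6
= 3.76

E[P2] = 3.8 (similar calculation)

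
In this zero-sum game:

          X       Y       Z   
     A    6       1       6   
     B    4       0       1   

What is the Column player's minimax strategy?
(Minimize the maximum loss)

Column should play Y, value = 1

Work:
Column player minimizes Row's maximum payoff:
Column X: max payoff to Row = 6
Column Y: max payoff to Row = 1
Column Z: max payoff to Row = 6
Minimum is 1, achieved by column Y.
Minimax strategy: Y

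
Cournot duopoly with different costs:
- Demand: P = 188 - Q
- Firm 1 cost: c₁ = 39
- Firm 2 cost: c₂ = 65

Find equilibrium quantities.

q₁* = 58.33, q₂* = 32.33

Work:
Reaction: q₁ = (188 - 39 - q₂)/2
Reaction: q₂ = (188 - 65 - q₁)/2
Solve simultaneously:
q₁* = (188 - 2×39 + 65)/3 = 58.33
q₂* = (188 - 2×65 + 39)/3 = 32.33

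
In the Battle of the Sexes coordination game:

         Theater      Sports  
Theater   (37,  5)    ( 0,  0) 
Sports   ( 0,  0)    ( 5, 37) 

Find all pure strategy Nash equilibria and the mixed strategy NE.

Pure NE: (Theater, Theater) and (Sports, Sports); Mixed NE: p = 0.881, q = 0.119

Work:
Check pure NE:
(Theater, Theater): (37, 5) - no unilateral deviation beneficial
(Sports, Sports): (5, 37) - no unilateral deviation beneficial
Mixed NE: P1 plays Theater with p = 0.881, P2 plays Theater with q = 0.119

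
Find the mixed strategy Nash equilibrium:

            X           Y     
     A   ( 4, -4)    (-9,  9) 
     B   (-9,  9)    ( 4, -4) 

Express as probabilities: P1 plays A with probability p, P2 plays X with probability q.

p = 0.5, q = 0.5

Work:
Find probabilities that make opponent indifferent:
P2 chooses q to make P1 indifferent between A and B
P1 chooses p to make P2 indifferent between X and Y
Mixed NE: P1 plays (A: 0.5, B: 0.5), P2 plays (X: 0.5, Y: 0.5)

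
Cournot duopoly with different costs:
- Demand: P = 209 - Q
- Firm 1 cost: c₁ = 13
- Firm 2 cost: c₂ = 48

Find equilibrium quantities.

q₁* = 77.0, q₂* = 42.0

Work:
Reaction: q₁ = (209 - 13 - q₂)/2
Reaction: q₂ = (209 - 48 - q₁)/2
Solve simultaneously:
q₁* = (209 - 2×13 + 48)/3 = 77.0
q₂* = (209 - 2×48 + 13)/3 = 42.0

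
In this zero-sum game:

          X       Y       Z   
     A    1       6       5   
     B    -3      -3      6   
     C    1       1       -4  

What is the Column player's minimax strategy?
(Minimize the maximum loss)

Column should play X, value = 1

Work:
Column player minimizes Row's maximum payoff:
Column X: max payoff to Row = 1
Column Y: max payoff to Row = 6
Column Z: max payoff to Row = 6
Minimum is 1, achieved by column X.
Minimax strategy: X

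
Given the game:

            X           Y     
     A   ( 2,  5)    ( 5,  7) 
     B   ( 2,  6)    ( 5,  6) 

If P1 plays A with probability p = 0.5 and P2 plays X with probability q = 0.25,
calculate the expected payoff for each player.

E[P1] = 4.25, E[P2] = 6.25

Work:
E[P1] = p·q·π₁(A,X) + p·(1-q)·π₁(A,Y) + (1-p)·q·π₁(B,X) + (1-p)·(1-q)·π₁(B,Y)
= 0.5·0.25·2 + 0.5·0.75·5 + 0.5·0.25·2 + 0.5·0.75·5
= 4.25

E[P2] = 6.25 (similar calculation)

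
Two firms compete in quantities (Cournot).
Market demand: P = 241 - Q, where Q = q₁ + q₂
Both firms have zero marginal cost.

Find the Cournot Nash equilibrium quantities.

q₁* = q₂* = 80.33; P* = 80.33

Work:
Profit: π_i = P·q_i = (a - q_i - q_j)·q_i
FOC: ∂π_i/∂q_i = a - 2q_i - q_j = 0
Reaction function: q_i = (241 - q_j)/2
Symmetry: q* = 241/3 = 80.33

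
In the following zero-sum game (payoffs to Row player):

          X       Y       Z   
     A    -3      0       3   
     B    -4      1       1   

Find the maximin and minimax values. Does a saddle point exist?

Maximin = -3, Minimax = -3, Saddle: True

Work:
Row minimums: [-3, -4] → maximin = -3
Column maximums: [-3, 1, 3] → minimax = -3
Saddle point exists! Game value = -3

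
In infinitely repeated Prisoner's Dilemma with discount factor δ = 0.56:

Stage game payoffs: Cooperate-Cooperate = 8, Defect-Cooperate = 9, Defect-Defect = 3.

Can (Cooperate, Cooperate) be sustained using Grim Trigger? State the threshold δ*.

δ* = 0.1667; since δ = 0.56 ≥ 0.1667, cooperation can be sustained

Work:
For Grim Trigger:
Cooperate forever: 8/(1-δ)
Defect then punished: 9 + 3·δ/(1-δ)
Need: 8/(1-δ) ≥ 9 + 3·δ/(1-δ)
Solving: δ ≥ (T-R)/(T-P) = (9-8)/(9-3) = 0.1667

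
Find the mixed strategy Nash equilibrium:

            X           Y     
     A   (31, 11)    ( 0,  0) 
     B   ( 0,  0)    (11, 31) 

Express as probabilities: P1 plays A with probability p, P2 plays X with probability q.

p = 0.7381, q = 0.2619

Work:
Find probabilities that make opponent indifferent:
P2 chooses q to make P1 indifferent between A and B
P1 chooses p to make P2 indifferent between X and Y
Mixed NE: P1 plays (A: 0.7381, B: 0.2619), P2 plays (X: 0.2619, Y: 0.7381)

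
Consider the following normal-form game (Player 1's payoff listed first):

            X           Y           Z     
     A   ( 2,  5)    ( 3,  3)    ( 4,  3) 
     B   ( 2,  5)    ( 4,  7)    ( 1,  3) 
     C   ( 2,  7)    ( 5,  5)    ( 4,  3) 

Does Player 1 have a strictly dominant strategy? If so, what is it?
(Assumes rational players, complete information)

No strictly dominant strategy exists for Player 1

Work:
A strategy strictly dominates another if it gives a strictly higher payoff against every opponent action. Compare each pair of P1's strategies column-by-column:
  A vs B: [2 vs 2, 3 vs 4, 4 vs 1] → A does not strictly dominate B (column X: 2 ≤ 2)
  A vs C: [2 vs 2, 3 vs 5, 4 vs 4] → A does not strictly dominate C (column X: 2 ≤ 2)
  B vs A: [2 vs 2, 4 vs 3, 1 vs 4] → B does not strictly dominate A (column X: 2 ≤ 2)
  B vs C: [2 vs 2, 4 vs 5, 1 vs 4] → B does not strictly dominate C (column X: 2 ≤ 2)
  C vs A: [2 vs 2, 5 vs 3, 4 vs 4] → C does not strictly dominate A (column X: 2 ≤ 2)
  C vs B: [2 vs 2, 5 vs 4, 4 vs 1] → C does not strictly dominate B (column X: 2 ≤ 2)
No single strategy strictly dominates all others → no strictly dominant strategy.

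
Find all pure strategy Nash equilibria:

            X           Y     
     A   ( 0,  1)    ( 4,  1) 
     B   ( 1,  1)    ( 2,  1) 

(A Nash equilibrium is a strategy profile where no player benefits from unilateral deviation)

Nash equilibrium: (A, Y), (B, X)

Work:
Best responses:
  P1 vs X: payoffs [0, 1] → best response B (payoff 1)
  P1 vs Y: payoffs [4, 2] → best response A (payoff 4)
  P2 vs A: payoffs [1, 1] → best response X/Y (payoff 1)
  P2 vs B: payoffs [1, 1] → best response X/Y (payoff 1)
Mutual best responses: (A,Y), (B,X) → Nash equilibria.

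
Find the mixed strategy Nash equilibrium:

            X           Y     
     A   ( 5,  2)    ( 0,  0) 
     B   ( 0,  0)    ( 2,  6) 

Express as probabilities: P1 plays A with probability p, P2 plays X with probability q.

p = 0.75, q = 0.2857

Work:
Find probabilities that make opponent indifferent:
P2 chooses q to make P1 indifferent between A and B
P1 chooses p to make P2 indifferent between X and Y
Mixed NE: P1 plays (A: 0.75, B: 0.25), P2 plays (X: 0.2857, Y: 0.7143)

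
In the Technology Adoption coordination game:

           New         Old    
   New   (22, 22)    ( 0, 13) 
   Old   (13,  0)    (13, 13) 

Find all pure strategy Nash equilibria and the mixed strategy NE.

Pure NE: (New, New) and (Old, Old); Mixed NE: p = 0.5909, q = 0.5909

Work:
Check pure NE:
(New, New): (22, 22) - no unilateral deviation beneficial
(Old, Old): (13, 13) - no unilateral deviation beneficial
Mixed NE: P1 plays New with p = 0.5909, P2 plays New with q = 0.5909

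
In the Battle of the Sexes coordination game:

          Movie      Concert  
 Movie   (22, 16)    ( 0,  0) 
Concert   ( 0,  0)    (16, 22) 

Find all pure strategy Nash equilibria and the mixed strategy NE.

Pure NE: (Movie, Movie) and (Concert, Concert); Mixed NE: p = 0.5789, q = 0.4211

Work:
Check pure NE:
(Movie, Movie): (22, 16) - no unilateral deviation beneficial
(Concert, Concert): (16, 22) - no unilateral deviation beneficial
Mixed NE: P1 plays Movie with p = 0.5789, P2 plays Movie with q = 0.4211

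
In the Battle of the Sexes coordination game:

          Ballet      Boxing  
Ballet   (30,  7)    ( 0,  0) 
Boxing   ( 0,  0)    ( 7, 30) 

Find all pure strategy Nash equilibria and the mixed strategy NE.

Pure NE: (Ballet, Ballet) and (Boxing, Boxing); Mixed NE: p = 0.8108, q = 0.1892

Work:
Check pure NE:
(Ballet, Ballet): (30, 7) - no unilateral deviation beneficial
(Boxing, Boxing): (7, 30) - no unilateral deviation beneficial
Mixed NE: P1 plays Ballet with p = 0.8108, P2 plays Ballet with q = 0.1892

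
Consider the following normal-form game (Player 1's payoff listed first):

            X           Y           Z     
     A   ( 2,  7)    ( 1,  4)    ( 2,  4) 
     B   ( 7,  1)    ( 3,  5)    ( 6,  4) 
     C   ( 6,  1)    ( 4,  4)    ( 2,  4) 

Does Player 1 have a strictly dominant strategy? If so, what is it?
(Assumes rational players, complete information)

No strictly dominant strategy exists for Player 1

Work:
A strategy strictly dominates another if it gives a strictly higher payoff against every opponent action. Compare each pair of P1's strategies column-by-column:
  A vs B: [2 vs 7, 1 vs 3, 2 vs 6] → A does not strictly dominate B (column X: 2 ≤ 7)
  A vs C: [2 vs 6, 1 vs 4, 2 vs 2] → A does not strictly dominate C (column X: 2 ≤ 6)
  B vs A: [7 vs 2, 3 vs 1, 6 vs 2] → B strictly dominates A
  B vs C: [7 vs 6, 3 vs 4, 6 vs 2] → B does not strictly dominate C (column Y: 3 ≤ 4)
  C vs A: [6 vs 2, 4 vs 1, 2 vs 2] → C does not strictly dominate A (column Z: 2 ≤ 2)
  C vs B: [6 vs 7, 4 vs 3, 2 vs 6] → C does not strictly dominate B (column X: 6 ≤ 7)
No single strategy strictly dominates all others → no strictly dominant strategy.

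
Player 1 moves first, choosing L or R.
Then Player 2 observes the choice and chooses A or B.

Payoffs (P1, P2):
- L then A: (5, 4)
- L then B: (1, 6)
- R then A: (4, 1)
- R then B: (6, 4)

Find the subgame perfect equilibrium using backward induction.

P1 plays R, P2 plays B after L and B after R; Payoff (6, 4)

Work:
Backward induction:
After L: P2 chooses B → P1 gets 1
After R: P2 chooses B → P1 gets 6
P1 chooses R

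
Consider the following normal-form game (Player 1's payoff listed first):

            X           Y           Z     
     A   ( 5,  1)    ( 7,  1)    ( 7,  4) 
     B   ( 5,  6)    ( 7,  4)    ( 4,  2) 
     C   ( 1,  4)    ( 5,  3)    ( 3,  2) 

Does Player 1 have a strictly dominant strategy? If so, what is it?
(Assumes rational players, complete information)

No strictly dominant strategy exists for Player 1

Work:
A strategy strictly dominates another if it gives a strictly higher payoff against every opponent action. Compare each pair of P1's strategies column-by-column:
  A vs B: [5 vs 5, 7 vs 7, 7 vs 4] → A does not strictly dominate B (column X: 5 ≤ 5)
  A vs C: [5 vs 1, 7 vs 5, 7 vs 3] → A strictly dominates C
  B vs A: [5 vs 5, 7 vs 7, 4 vs 7] → B does not strictly dominate A (column X: 5 ≤ 5)
  B vs C: [5 vs 1, 7 vs 5, 4 vs 3] → B strictly dominates C
  C vs A: [1 vs 5, 5 vs 7, 3 vs 7] → C does not strictly dominate A (column X: 1 ≤ 5)
  C vs B: [1 vs 5, 5 vs 7, 3 vs 4] → C does not strictly dominate B (column X: 1 ≤ 5)
No single strategy strictly dominates all others → no strictly dominant strategy.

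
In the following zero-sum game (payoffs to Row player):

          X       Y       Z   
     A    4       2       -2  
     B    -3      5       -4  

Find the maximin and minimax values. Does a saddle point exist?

Maximin = -2, Minimax = -2, Saddle: True

Work:
Row minimums: [-2, -4] → maximin = -2
Column maximums: [4, 5, -2] → minimax = -2
Saddle point exists! Game value = -2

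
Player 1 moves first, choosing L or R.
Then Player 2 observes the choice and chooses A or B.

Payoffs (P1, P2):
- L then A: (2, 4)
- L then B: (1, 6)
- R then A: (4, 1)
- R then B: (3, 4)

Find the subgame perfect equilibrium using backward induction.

P1 plays R, P2 plays B after L and B after R; Payoff (3, 4)

Work:
Backward induction:
After L: P2 chooses B → P1 gets 1
After R: P2 chooses B → P1 gets 3
P1 chooses R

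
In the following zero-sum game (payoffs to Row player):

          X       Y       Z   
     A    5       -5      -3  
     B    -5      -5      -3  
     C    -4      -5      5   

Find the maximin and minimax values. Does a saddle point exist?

Maximin = -5, Minimax = -5, Saddle: True

Work:
Row minimums: [-5, -5, -5] → maximin = -5
Column maximums: [5, -5, 5] → minimax = -5
Saddle point exists! Game value = -5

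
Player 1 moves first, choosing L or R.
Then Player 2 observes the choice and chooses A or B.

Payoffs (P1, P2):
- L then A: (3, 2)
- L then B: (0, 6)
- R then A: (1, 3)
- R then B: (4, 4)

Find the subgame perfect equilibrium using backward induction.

P1 plays R, P2 plays B after L and B after R; Payoff (4, 4)

Work:
Backward induction:
After L: P2 chooses B → P1 gets 0
After R: P2 chooses B → P1 gets 4
P1 chooses R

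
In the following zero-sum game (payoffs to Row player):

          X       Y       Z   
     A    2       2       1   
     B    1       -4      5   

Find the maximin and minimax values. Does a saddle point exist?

Maximin = 1, Minimax = 2, Saddle: False

Work:
Row minimums: [1, -4] → maximin = 1
Column maximums: [2, 2, 5] → minimax = 2
No saddle point (maximin ≠ minimax). Mixed strategy needed.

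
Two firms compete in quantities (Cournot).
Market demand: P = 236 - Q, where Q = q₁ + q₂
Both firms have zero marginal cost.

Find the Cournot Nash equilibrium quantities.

q₁* = q₂* = 78.67; P* = 78.67

Work:
Profit: π_i = P·q_i = (a - q_i - q_j)·q_i
FOC: ∂π_i/∂q_i = a - 2q_i - q_j = 0
Reaction function: q_i = (236 - q_j)/2
Symmetry: q* = 236/3 = 78.67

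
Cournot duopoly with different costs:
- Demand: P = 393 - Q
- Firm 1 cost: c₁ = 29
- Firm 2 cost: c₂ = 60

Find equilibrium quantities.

q₁* = 131.67, q₂* = 100.67

Work:
Reaction: q₁ = (393 - 29 - q₂)/2
Reaction: q₂ = (393 - 60 - q₁)/2
Solve simultaneously:
q₁* = (393 - 2×29 + 60)/3 = 131.67
q₂* = (393 - 2×60 + 29)/3 = 100.67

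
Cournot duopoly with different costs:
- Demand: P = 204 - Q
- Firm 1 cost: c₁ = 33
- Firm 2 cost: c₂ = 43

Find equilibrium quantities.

q₁* = 60.33, q₂* = 50.33

Work:
Reaction: q₁ = (204 - 33 - q₂)/2
Reaction: q₂ = (204 - 43 - q₁)/2
Solve simultaneously:
q₁* = (204 - 2×33 + 43)/3 = 60.33
q₂* = (204 - 2×43 + 33)/3 = 50.33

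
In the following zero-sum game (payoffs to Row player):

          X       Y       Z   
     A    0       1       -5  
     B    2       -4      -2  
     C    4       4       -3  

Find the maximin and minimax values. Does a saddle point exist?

Maximin = -3, Minimax = -2, Saddle: False

Work:
Row minimums: [-5, -4, -3] → maximin = -3
Column maximums: [4, 4, -2] → minimax = -2
No saddle point (maximin ≠ minimax). Mixed strategy needed.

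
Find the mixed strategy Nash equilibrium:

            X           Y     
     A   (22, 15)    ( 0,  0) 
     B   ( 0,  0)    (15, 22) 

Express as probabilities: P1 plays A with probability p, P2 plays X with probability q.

p = 0.5946, q = 0.4054

Work:
Find probabilities that make opponent indifferent:
P2 chooses q to make P1 indifferent between A and B
P1 chooses p to make P2 indifferent between X and Y
Mixed NE: P1 plays (A: 0.5946, B: 0.4054), P2 plays (X: 0.4054, Y: 0.5946)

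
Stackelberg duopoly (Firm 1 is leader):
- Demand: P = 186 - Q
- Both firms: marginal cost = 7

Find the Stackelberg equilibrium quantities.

q₁* (leader) = 89.5, q₂* (follower) = 44.75

Work:
Follower's reaction: q₂ = (a - c - q₁)/2
Leader substitutes: π₁ = q₁·(a - q₁ - (a-c-q₁)/2 - c)
FOC: q₁* = (186 - 7)/2 = 89.50
Then: q₂* = (186 - 7 - 89.5)/2 = 44.75
Leader has first-mover advantage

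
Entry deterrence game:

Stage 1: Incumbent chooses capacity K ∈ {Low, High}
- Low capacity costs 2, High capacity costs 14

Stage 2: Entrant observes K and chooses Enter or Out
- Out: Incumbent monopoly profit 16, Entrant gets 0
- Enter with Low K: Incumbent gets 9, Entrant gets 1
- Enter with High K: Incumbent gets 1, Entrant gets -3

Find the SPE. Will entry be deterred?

SPE: (Low, Enter|Low, Out|High); Entry not deterred. Incumbent net profit = 7, Entrant gets 1

Work:
After Low K: Entrant enters (1 > 0)
After High K: Entrant stays out (-3 < 0)
Incumbent: Low → 9−2=7, High → 16−14=2
Incumbent chooses Low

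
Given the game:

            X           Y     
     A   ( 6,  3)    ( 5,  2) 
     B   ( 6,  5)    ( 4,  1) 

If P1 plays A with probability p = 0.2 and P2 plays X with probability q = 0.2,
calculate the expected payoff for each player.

E[P1] = 4.56, E[P2] = 1.88

Work:
E[P1] = p·q·π₁(A,X) + p·(1-q)·π₁(A,Y) + (1-p)·q·π₁(B,X) + (1-p)·(1-q)·π₁(B,Y)
= 0.2·0.2·6 + 0.2·0.8·5 + 0.8·0.2·6 + 0.8·0.8·4
= 4.56

E[P2] = 1.88 (similar calculation)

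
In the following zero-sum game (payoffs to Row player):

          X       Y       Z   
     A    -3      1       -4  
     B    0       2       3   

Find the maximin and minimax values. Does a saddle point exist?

Maximin = 0, Minimax = 0, Saddle: True

Work:
Row minimums: [-4, 0] → maximin = 0
Column maximums: [0, 2, 3] → minimax = 0
Saddle point exists! Game value = 0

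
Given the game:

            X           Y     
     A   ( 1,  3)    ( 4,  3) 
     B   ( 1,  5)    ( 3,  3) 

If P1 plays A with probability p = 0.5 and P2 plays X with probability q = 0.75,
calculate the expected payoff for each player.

E[P1] = 1.625, E[P2] = 3.75

Work:
E[P1] = p·q·π₁(A,X) + p·(1-q)·π₁(A,Y) + (1-p)·q·π₁(B,X) + (1-p)·(1-q)·π₁(B,Y)
= 0.5·0.75·1 + 0.5·0.25·4 + 0.5·0.75·1 + 0.5·0.25·3
= 1.625

E[P2] = 3.75 (similar calculation)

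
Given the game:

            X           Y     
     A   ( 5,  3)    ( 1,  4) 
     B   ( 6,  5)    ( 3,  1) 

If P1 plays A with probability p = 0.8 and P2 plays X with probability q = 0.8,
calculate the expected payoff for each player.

E[P1] = 4.44, E[P2] = 3.4

Work:
E[P1] = p·q·π₁(A,X) + p·(1-q)·π₁(A,Y) + (1-p)·q·π₁(B,X) + (1-p)·(1-q)·π₁(B,Y)
= 0.8·0.8·5 + 0.8·0.2·1 + 0.2·0.8·6 + 0.2·0.2·3
= 4.44

E[P2] = 3.4 (similar calculation)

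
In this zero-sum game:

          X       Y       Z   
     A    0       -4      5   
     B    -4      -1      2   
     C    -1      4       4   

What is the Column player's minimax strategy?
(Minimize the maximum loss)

Column should play X, value = 0

Work:
Column player minimizes Row's maximum payoff:
Column X: max payoff to Row = 0
Column Y: max payoff to Row = 4
Column Z: max payoff to Row = 5
Minimum is 0, achieved by column X.
Minimax strategy: X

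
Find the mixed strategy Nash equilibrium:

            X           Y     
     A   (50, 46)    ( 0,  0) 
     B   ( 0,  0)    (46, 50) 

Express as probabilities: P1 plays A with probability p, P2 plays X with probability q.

p = 0.5208, q = 0.4792

Work:
Find probabilities that make opponent indifferent:
P2 chooses q to make P1 indifferent between A and B
P1 chooses p to make P2 indifferent between X and Y
Mixed NE: P1 plays (A: 0.5208, B: 0.4792), P2 plays (X: 0.4792, Y: 0.5208)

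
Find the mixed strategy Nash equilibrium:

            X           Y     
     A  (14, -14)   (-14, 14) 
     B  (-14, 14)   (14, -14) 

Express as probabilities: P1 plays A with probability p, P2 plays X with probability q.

p = 0.5, q = 0.5

Work:
Find probabilities that make opponent indifferent:
P2 chooses q to make P1 indifferent between A and B
P1 chooses p to make P2 indifferent between X and Y
Mixed NE: P1 plays (A: 0.5, B: 0.5), P2 plays (X: 0.5, Y: 0.5)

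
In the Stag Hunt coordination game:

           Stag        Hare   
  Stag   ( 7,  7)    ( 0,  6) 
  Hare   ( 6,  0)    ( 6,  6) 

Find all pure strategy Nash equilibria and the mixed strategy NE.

Pure NE: (Stag, Stag) and (Hare, Hare); Mixed NE: p = 0.8571, q = 0.8571

Work:
Check pure NE:
(Stag, Stag): (7, 7) - no unilateral deviation beneficial
(Hare, Hare): (6, 6) - no unilateral deviation beneficial
Mixed NE: P1 plays Stag with p = 0.8571, P2 plays Stag with q = 0.8571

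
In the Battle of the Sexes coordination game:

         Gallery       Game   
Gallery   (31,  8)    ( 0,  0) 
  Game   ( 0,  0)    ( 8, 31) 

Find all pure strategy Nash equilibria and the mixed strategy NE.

Pure NE: (Gallery, Gallery) and (Game, Game); Mixed NE: p = 0.7949, q = 0.2051

Work:
Check pure NE:
(Gallery, Gallery): (31, 8) - no unilateral deviation beneficial
(Game, Game): (8, 31) - no unilateral deviation beneficial
Mixed NE: P1 plays Gallery with p = 0.7949, P2 plays Gallery with q = 0.2051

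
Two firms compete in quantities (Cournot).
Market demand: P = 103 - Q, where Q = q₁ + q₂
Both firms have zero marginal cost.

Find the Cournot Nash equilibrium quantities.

q₁* = q₂* = 34.33; P* = 34.33

Work:
Profit: π_i = P·q_i = (a - q_i - q_j)·q_i
FOC: ∂π_i/∂q_i = a - 2q_i - q_j = 0
Reaction function: q_i = (103 - q_j)/2
Symmetry: q* = 103/3 = 34.33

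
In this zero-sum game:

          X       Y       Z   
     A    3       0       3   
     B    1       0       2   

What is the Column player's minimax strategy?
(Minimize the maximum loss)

Column should play Y, value = 0

Work:
Column player minimizes Row's maximum payoff:
Column X: max payoff to Row = 3
Column Y: max payoff to Row = 0
Column Z: max payoff to Row = 3
Minimum is 0, achieved by column Y.
Minimax strategy: Y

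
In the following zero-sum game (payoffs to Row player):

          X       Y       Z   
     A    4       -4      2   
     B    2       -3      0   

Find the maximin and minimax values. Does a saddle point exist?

Maximin = -3, Minimax = -3, Saddle: True

Work:
Row minimums: [-4, -3] → maximin = -3
Column maximums: [4, -3, 2] → minimax = -3
Saddle point exists! Game value = -3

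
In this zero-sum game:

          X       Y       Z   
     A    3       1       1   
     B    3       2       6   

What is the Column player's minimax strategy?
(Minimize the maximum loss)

Column should play Y, value = 2

Work:
Column player minimizes Row's maximum payoff:
Column X: max payoff to Row = 3
Column Y: max payoff to Row = 2
Column Z: max payoff to Row = 6
Minimum is 2, achieved by column Y.
Minimax strategy: Y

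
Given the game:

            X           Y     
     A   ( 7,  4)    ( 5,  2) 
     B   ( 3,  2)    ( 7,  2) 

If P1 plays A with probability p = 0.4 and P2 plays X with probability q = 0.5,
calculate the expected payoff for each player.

E[P1] = 5.4, E[P2] = 2.4

Work:
E[P1] = p·q·π₁(A,X) + p·(1-q)·π₁(A,Y) + (1-p)·q·π₁(B,X) + (1-p)·(1-q)·π₁(B,Y)
= 0.4·0.5·7 + 0.4·0.5·5 + 0.6·0.5·3 + 0.6·0.5·7
= 5.4

E[P2] = 2.4 (similar calculation)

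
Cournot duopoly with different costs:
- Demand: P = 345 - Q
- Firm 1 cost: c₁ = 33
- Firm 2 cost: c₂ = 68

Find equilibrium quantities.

q₁* = 115.67, q₂* = 80.67

Work:
Reaction: q₁ = (345 - 33 - q₂)/2
Reaction: q₂ = (345 - 68 - q₁)/2
Solve simultaneously:
q₁* = (345 - 2×33 + 68)/3 = 115.67
q₂* = (345 - 2×68 + 33)/3 = 80.67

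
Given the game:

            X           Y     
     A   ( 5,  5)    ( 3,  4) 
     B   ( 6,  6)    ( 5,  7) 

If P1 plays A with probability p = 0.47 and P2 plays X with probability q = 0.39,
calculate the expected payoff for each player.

E[P1] = 4.6333, E[P2] = 5.5666

Work:
E[P1] = p·q·π₁(A,X) + p·(1-q)·π₁(A,Y) + (1-p)·q·π₁(B,X) + (1-p)·(1-q)·π₁(B,Y)
= 0.47·0.39·5 + 0.47·0.61·3 + 0.53·0.39·6 + 0.53·0.61·5
= 4.6333

E[P2] = 5.5666 (similar calculation)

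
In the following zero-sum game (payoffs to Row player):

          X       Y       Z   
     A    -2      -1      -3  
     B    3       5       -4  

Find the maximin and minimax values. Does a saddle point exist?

Maximin = -3, Minimax = -3, Saddle: True

Work:
Row minimums: [-3, -4] → maximin = -3
Column maximums: [3, 5, -3] → minimax = -3
Saddle point exists! Game value = -3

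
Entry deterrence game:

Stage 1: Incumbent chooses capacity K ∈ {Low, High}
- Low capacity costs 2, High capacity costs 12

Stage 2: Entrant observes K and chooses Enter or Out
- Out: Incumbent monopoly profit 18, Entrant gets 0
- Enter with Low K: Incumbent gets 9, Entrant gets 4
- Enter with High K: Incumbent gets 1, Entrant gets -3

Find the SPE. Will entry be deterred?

SPE: (Low, Enter|Low, Out|High); Entry not deterred. Incumbent net profit = 7, Entrant gets 4

Work:
After Low K: Entrant enters (4 > 0)
After High K: Entrant stays out (-3 < 0)
Incumbent: Low → 9−2=7, High → 18−12=6
Incumbent chooses Low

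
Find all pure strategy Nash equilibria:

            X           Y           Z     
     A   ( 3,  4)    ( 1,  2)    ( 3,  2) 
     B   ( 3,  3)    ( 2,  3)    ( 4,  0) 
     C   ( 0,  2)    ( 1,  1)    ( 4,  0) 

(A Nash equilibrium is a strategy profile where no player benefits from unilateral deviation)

Nash equilibrium: (A, X), (B, X), (B, Y)

Work:
Best responses:
  P1 vs X: payoffs [3, 3, 0] → best response A/B (payoff 3)
  P1 vs Y: payoffs [1, 2, 1] → best response B (payoff 2)
  P1 vs Z: payoffs [3, 4, 4] → best response B/C (payoff 4)
  P2 vs A: payoffs [4, 2, 2] → best response X (payoff 4)
  P2 vs B: payoffs [3, 3, 0] → best response X/Y (payoff 3)
  P2 vs C: payoffs [2, 1, 0] → best response X (payoff 2)
Mutual best responses: (A,X), (B,X), (B,Y) → Nash equilibria.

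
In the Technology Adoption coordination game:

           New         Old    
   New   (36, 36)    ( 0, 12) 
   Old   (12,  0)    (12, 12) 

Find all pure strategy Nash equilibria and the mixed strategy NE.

Pure NE: (New, New) and (Old, Old); Mixed NE: p = 0.3333, q = 0.3333

Work:
Check pure NE:
(New, New): (36, 36) - no unilateral deviation beneficial
(Old, Old): (12, 12) - no unilateral deviation beneficial
Mixed NE: P1 plays New with p = 0.3333, P2 plays New with q = 0.3333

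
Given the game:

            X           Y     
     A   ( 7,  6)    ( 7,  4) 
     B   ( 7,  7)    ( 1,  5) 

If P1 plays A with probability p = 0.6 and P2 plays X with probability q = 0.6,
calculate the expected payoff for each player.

E[P1] = 6.04, E[P2] = 5.6

Work:
E[P1] = p·q·π₁(A,X) + p·(1-q)·π₁(A,Y) + (1-p)·q·π₁(B,X) + (1-p)·(1-q)·π₁(B,Y)
= 0.6·0.6·7 + 0.6·0.4·7 + 0.4·0.6·7 + 0.4·0.4·1
= 6.04

E[P2] = 5.6 (similar calculation)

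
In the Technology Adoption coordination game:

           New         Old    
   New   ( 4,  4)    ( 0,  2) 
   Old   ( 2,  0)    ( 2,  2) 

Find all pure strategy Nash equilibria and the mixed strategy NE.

Pure NE: (New, New) and (Old, Old); Mixed NE: p = 0.5, q = 0.5

Work:
Check pure NE:
(New, New): (4, 4) - no unilateral deviation beneficial
(Old, Old): (2, 2) - no unilateral deviation beneficial
Mixed NE: P1 plays New with p = 0.5, P2 plays New with q = 0.5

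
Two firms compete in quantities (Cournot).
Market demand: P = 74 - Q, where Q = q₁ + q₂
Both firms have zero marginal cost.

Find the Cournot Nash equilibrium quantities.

q₁* = q₂* = 24.67; P* = 24.67

Work:
Profit: π_i = P·q_i = (a - q_i - q_j)·q_i
FOC: ∂π_i/∂q_i = a - 2q_i - q_j = 0
Reaction function: q_i = (74 - q_j)/2
Symmetry: q* = 74/3 = 24.67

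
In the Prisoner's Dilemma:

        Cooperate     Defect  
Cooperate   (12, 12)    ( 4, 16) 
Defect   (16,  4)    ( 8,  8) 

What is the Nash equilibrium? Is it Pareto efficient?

(Defect, Defect) is NE; not Pareto efficient

Work:
Defect dominates Cooperate for both players:
If P2 cooperates: Defect (16) > Cooperate (12)
If P2 defects: Defect (8) > Cooperate (4)
NE: (Defect, Defect) with payoff (8, 8)
But (Cooperate, Cooperate) = (12, 12) Pareto dominates (8, 8)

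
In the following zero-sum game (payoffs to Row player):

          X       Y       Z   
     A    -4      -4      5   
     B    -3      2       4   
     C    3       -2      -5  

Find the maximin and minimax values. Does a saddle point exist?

Maximin = -3, Minimax = 2, Saddle: False

Work:
Row minimums: [-4, -3, -5] → maximin = -3
Column maximums: [3, 2, 5] → minimax = 2
No saddle point (maximin ≠ minimax). Mixed strategy needed.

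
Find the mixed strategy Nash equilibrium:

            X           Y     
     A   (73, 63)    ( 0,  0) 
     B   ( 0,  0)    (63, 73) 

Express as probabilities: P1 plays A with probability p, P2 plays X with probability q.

p = 0.5368, q = 0.4632

Work:
Find probabilities that make opponent indifferent:
P2 chooses q to make P1 indifferent between A and B
P1 chooses p to make P2 indifferent between X and Y
Mixed NE: P1 plays (A: 0.5368, B: 0.4632), P2 plays (X: 0.4632, Y: 0.5368)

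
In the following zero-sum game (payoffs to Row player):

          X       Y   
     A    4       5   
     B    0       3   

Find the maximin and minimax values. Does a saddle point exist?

Maximin = 4, Minimax = 4, Saddle: True

Work:
Row minimums: [4, 0] → maximin = 4
Column maximums: [4, 5] → minimax = 4
Saddle point exists! Game value = 4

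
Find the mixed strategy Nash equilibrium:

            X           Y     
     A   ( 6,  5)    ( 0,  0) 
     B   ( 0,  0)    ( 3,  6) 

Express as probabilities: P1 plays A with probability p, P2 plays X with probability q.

p = 0.5455, q = 0.3333

Work:
Find probabilities that make opponent indifferent:
P2 chooses q to make P1 indifferent between A and B
P1 chooses p to make P2 indifferent between X and Y
Mixed NE: P1 plays (A: 0.5455, B: 0.4545), P2 plays (X: 0.3333, Y: 0.6667)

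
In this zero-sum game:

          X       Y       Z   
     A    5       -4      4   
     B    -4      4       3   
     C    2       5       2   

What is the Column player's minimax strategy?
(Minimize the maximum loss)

Column should play Z, value = 4

Work:
Column player minimizes Row's maximum payoff:
Column X: max payoff to Row = 5
Column Y: max payoff to Row = 5
Column Z: max payoff to Row = 4
Minimum is 4, achieved by column Z.
Minimax strategy: Z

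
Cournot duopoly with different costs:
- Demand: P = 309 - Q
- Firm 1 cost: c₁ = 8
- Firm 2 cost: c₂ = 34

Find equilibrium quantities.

q₁* = 109.0, q₂* = 83.0

Work:
Reaction: q₁ = (309 - 8 - q₂)/2
Reaction: q₂ = (309 - 34 - q₁)/2
Solve simultaneously:
q₁* = (309 - 2×8 + 34)/3 = 109.0
q₂* = (309 - 2×34 + 8)/3 = 83.0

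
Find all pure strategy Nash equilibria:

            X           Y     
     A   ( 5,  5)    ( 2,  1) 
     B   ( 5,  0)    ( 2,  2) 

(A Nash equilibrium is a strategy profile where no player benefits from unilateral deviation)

Nash equilibrium: (A, X), (B, Y)

Work:
Best responses:
  P1 vs X: payoffs [5, 5] → best response A/B (payoff 5)
  P1 vs Y: payoffs [2, 2] → best response A/B (payoff 2)
  P2 vs A: payoffs [5, 1] → best response X (payoff 5)
  P2 vs B: payoffs [0, 2] → best response Y (payoff 2)
Mutual best responses: (A,X), (B,Y) → Nash equilibria.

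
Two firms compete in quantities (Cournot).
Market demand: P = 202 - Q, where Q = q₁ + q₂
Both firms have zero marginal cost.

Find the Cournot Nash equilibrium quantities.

q₁* = q₂* = 67.33; P* = 67.33

Work:
Profit: π_i = P·q_i = (a - q_i - q_j)·q_i
FOC: ∂π_i/∂q_i = a - 2q_i - q_j = 0
Reaction function: q_i = (202 - q_j)/2
Symmetry: q* = 202/3 = 67.33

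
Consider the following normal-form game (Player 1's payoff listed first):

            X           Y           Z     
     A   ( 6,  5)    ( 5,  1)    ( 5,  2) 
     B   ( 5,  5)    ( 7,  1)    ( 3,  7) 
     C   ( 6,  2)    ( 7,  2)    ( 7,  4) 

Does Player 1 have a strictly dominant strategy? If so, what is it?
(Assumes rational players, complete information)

No strictly dominant strategy exists for Player 1

Work:
A strategy strictly dominates another if it gives a strictly higher payoff against every opponent action. Compare each pair of P1's strategies column-by-column:
  A vs B: [6 vs 5, 5 vs 7, 5 vs 3] → A does not strictly dominate B (column Y: 5 ≤ 7)
  A vs C: [6 vs 6, 5 vs 7, 5 vs 7] → A does not strictly dominate C (column X: 6 ≤ 6)
  B vs A: [5 vs 6, 7 vs 5, 3 vs 5] → B does not strictly dominate A (column X: 5 ≤ 6)
  B vs C: [5 vs 6, 7 vs 7, 3 vs 7] → B does not strictly dominate C (column X: 5 ≤ 6)
  C vs A: [6 vs 6, 7 vs 5, 7 vs 5] → C does not strictly dominate A (column X: 6 ≤ 6)
  C vs B: [6 vs 5, 7 vs 7, 7 vs 3] → C does not strictly dominate B (column Y: 7 ≤ 7)
No single strategy strictly dominates all others → no strictly dominant strategy.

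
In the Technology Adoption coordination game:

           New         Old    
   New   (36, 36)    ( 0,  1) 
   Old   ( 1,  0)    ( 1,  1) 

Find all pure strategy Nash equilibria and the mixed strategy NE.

Pure NE: (New, New) and (Old, Old); Mixed NE: p = 0.0278, q = 0.0278

Work:
Check pure NE:
(New, New): (36, 36) - no unilateral deviation beneficial
(Old, Old): (1, 1) - no unilateral deviation beneficial
Mixed NE: P1 plays New with p = 0.0278, P2 plays New with q = 0.0278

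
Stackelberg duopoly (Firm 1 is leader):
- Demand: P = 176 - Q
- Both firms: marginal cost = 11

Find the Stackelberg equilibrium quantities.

q₁* (leader) = 82.5, q₂* (follower) = 41.25

Work:
Follower's reaction: q₂ = (a - c - q₁)/2
Leader substitutes: π₁ = q₁·(a - q₁ - (a-c-q₁)/2 - c)
FOC: q₁* = (176 - 11)/2 = 82.50
Then: q₂* = (176 - 11 - 82.5)/2 = 41.25
Leader has first-mover advantage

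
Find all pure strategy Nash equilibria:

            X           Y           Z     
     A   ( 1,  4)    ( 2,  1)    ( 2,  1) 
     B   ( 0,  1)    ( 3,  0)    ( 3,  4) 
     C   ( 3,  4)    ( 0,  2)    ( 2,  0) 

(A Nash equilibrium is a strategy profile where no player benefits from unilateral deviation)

Nash equilibrium: (B, Z), (C, X)

Work:
Best responses:
  P1 vs X: payoffs [1, 0, 3] → best response C (payoff 3)
  P1 vs Y: payoffs [2, 3, 0] → best response B (payoff 3)
  P1 vs Z: payoffs [2, 3, 2] → best response B (payoff 3)
  P2 vs A: payoffs [4, 1, 1] → best response X (payoff 4)
  P2 vs B: payoffs [1, 0, 4] → best response Z (payoff 4)
  P2 vs C: payoffs [4, 2, 0] → best response X (payoff 4)
Mutual best responses: (B,Z), (C,X) → Nash equilibria.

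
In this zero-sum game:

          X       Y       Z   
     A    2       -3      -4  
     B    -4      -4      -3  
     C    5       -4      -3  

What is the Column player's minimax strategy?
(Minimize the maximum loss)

Column should play Y or Z (all achieve the minimum), value = -3

Work:
Column player minimizes Row's maximum payoff:
Column X: max payoff to Row = 5
Column Y: max payoff to Row = -3
Column Z: max payoff to Row = -3
Minimum is -3, achieved by columns Y, Z (tied).
Each of Y or Z is a minimax strategy.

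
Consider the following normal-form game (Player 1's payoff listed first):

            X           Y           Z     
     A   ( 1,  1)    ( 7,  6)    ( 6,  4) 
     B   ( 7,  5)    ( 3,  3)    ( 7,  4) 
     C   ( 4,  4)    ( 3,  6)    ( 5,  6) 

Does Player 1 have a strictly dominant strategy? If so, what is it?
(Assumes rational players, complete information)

No strictly dominant strategy exists for Player 1

Work:
A strategy strictly dominates another if it gives a strictly higher payoff against every opponent action. Compare each pair of P1's strategies column-by-column:
  A vs B: [1 vs 7, 7 vs 3, 6 vs 7] → A does not strictly dominate B (column X: 1 ≤ 7)
  A vs C: [1 vs 4, 7 vs 3, 6 vs 5] → A does not strictly dominate C (column X: 1 ≤ 4)
  B vs A: [7 vs 1, 3 vs 7, 7 vs 6] → B does not strictly dominate A (column Y: 3 ≤ 7)
  B vs C: [7 vs 4, 3 vs 3, 7 vs 5] → B does not strictly dominate C (column Y: 3 ≤ 3)
  C vs A: [4 vs 1, 3 vs 7, 5 vs 6] → C does not strictly dominate A (column Y: 3 ≤ 7)
  C vs B: [4 vs 7, 3 vs 3, 5 vs 7] → C does not strictly dominate B (column X: 4 ≤ 7)
No single strategy strictly dominates all others → no strictly dominant strategy.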